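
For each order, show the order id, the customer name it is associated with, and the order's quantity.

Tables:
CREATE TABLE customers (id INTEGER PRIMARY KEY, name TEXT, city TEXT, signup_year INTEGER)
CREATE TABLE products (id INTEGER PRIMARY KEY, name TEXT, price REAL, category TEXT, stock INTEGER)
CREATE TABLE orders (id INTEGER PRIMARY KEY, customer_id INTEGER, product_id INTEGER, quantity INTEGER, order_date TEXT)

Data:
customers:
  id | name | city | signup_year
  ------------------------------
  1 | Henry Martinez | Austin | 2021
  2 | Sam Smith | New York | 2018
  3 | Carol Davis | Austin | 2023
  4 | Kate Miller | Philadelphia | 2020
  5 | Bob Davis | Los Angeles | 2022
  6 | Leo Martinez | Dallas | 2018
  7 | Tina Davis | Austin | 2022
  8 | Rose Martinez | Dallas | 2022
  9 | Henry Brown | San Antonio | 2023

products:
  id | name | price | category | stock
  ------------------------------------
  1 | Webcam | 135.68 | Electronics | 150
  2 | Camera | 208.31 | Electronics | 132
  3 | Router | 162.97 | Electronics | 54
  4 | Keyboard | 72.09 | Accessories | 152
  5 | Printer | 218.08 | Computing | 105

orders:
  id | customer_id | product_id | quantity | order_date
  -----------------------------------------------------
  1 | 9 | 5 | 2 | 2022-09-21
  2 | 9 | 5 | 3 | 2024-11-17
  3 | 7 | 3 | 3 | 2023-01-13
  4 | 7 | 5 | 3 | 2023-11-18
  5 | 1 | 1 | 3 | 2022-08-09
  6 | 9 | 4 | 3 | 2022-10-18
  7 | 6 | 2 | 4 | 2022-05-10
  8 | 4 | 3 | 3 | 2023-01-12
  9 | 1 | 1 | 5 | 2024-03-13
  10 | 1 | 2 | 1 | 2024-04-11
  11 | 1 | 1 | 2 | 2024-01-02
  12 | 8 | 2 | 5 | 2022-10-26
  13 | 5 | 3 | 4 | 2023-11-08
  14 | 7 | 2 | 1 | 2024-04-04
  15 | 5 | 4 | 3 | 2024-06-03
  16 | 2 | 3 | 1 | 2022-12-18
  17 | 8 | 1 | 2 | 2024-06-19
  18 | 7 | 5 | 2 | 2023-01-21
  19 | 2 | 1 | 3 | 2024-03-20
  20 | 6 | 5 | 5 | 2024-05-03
SELECT c.id, p.name AS customer, c.quantity FROM orders c JOIN customers p ON c.customer_id = p.id

Execution result:
id | customer | quantity
1 | Henry Brown | 2
2 | Henry Brown | 3
3 | Tina Davis | 3
4 | Tina Davis | 3
5 | Henry Martinez | 3
6 | Henry Brown | 3
7 | Leo Martinez | 4
8 | Kate Miller | 3
9 | Henry Martinez | 5
10 | Henry Martinez | 1
11 | Henry Martinez | 2
12 | Rose Martinez | 5
13 | Bob Davis | 4
14 | Tina Davis | 1
15 | Bob Davis | 3
16 | Sam Smith | 1
17 | Rose Martinez | 2
18 | Tina Davis | 2
19 | Sam Smith | 3
20 | Leo Martinez | 5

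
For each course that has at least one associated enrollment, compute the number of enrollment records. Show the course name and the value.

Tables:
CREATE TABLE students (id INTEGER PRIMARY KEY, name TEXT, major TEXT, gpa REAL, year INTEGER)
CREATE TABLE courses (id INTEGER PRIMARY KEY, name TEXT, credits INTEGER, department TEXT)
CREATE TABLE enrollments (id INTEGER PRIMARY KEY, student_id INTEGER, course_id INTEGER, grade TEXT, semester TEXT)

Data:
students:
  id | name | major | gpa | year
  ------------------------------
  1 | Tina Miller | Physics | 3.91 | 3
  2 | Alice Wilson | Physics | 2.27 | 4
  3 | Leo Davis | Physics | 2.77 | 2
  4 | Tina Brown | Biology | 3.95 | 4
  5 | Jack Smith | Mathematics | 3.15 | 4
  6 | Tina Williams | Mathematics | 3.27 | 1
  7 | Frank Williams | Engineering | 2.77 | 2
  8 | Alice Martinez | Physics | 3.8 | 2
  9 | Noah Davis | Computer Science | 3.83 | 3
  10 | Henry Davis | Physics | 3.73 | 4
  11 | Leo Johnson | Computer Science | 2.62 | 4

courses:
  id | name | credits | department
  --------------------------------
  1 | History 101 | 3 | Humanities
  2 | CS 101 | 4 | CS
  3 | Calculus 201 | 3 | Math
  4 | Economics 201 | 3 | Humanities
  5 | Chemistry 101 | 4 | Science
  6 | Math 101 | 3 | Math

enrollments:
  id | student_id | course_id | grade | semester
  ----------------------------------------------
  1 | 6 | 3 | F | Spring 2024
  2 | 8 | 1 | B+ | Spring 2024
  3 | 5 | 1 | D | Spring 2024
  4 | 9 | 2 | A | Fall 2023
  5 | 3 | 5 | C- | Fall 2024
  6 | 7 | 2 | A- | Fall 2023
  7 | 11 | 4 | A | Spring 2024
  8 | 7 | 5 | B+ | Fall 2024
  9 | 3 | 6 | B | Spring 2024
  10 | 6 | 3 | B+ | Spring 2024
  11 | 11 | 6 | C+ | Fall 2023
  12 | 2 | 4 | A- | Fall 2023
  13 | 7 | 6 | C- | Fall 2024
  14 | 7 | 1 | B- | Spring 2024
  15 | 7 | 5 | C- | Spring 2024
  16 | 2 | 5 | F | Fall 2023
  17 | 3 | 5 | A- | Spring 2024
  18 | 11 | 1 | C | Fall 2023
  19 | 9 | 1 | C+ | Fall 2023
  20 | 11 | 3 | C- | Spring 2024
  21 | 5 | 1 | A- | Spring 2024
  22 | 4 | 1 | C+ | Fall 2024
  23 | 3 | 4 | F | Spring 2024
SELECT p.name, COUNT(*) AS n FROM enrollments c JOIN courses p ON c.course_id = p.id GROUP BY p.id, p.name

Execution result:
name | n
History 101 | 7
CS 101 | 2
Calculus 201 | 3
Economics 201 | 3
Chemistry 101 | 5
Math 101 | 3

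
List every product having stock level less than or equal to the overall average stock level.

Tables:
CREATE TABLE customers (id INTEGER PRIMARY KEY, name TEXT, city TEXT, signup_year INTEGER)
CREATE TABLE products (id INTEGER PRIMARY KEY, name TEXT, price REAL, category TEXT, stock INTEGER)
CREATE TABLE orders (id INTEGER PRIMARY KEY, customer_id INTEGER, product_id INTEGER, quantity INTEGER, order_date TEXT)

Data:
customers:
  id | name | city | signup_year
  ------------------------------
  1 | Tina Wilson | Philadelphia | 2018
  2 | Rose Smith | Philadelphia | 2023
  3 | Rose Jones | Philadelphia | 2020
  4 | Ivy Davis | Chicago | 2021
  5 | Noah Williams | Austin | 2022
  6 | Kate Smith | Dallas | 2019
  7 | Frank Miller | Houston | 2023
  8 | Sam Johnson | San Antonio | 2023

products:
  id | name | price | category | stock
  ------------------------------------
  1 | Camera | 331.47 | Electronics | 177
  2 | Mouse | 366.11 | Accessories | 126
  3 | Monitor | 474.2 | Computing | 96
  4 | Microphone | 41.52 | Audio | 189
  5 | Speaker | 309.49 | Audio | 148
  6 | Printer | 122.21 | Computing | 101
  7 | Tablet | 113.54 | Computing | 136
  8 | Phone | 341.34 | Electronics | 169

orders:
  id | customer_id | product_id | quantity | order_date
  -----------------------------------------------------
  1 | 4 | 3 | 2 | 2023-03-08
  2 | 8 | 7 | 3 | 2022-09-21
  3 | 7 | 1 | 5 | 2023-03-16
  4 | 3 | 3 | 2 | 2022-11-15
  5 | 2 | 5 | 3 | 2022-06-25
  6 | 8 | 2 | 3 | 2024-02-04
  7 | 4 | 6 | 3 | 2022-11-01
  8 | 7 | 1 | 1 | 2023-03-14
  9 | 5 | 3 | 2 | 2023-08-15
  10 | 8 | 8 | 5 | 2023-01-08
SELECT name, stock FROM products WHERE stock <= (SELECT AVG(stock) FROM products)

Execution result:
name | stock
Mouse | 126
Monitor | 96
Printer | 101
Tablet | 136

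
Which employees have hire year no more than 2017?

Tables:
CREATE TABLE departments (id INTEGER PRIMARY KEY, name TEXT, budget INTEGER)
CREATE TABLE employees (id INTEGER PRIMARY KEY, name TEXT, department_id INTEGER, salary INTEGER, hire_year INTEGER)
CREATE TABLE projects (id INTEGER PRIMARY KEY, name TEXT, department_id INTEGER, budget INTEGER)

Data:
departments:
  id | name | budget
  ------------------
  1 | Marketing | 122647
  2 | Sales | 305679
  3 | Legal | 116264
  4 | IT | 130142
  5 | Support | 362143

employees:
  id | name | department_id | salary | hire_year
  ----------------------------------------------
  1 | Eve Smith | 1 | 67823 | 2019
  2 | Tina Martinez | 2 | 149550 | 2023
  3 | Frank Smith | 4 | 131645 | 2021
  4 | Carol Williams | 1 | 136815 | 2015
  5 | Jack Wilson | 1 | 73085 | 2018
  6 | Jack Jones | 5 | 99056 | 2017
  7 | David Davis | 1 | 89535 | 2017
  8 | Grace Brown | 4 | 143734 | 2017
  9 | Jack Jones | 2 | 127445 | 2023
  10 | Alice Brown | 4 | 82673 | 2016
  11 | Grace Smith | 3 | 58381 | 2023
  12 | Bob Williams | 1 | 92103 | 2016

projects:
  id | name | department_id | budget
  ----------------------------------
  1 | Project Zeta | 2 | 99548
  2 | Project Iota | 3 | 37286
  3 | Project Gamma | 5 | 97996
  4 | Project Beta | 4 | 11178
SELECT name, hire_year FROM employees WHERE hire_year <= 2017

Execution result:
name | hire_year
Carol Williams | 2015
Jack Jones | 2017
David Davis | 2017
Grace Brown | 2017
Alice Brown | 2016
Bob Williams | 2016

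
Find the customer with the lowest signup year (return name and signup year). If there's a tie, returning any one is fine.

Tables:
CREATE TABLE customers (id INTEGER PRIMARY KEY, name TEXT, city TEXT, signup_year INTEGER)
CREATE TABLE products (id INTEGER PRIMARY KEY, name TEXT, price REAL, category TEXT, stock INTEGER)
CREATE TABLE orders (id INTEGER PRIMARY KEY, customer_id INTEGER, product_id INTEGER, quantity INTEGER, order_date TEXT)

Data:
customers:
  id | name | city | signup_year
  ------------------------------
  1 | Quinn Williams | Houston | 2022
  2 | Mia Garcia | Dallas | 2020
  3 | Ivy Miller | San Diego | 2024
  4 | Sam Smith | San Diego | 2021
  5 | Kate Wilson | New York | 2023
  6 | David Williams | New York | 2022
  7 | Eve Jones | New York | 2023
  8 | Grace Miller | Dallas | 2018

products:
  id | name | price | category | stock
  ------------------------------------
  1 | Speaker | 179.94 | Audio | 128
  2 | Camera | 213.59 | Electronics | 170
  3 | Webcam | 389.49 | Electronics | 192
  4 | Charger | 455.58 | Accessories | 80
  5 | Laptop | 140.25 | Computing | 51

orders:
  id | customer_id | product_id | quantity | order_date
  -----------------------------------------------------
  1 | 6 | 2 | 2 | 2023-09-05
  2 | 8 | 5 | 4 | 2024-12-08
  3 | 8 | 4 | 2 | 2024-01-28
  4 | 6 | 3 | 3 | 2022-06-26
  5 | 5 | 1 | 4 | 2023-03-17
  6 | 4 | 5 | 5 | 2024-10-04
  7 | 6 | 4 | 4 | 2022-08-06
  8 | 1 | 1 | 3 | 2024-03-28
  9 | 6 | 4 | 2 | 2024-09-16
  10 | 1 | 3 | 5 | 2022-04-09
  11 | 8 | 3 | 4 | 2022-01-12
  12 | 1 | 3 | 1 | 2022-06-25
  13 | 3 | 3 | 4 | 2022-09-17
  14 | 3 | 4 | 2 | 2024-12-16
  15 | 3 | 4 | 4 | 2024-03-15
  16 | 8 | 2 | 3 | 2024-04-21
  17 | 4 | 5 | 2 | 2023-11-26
SELECT name, signup_year FROM customers ORDER BY signup_year ASC LIMIT 1

Execution result:
name | signup_year
Grace Miller | 2018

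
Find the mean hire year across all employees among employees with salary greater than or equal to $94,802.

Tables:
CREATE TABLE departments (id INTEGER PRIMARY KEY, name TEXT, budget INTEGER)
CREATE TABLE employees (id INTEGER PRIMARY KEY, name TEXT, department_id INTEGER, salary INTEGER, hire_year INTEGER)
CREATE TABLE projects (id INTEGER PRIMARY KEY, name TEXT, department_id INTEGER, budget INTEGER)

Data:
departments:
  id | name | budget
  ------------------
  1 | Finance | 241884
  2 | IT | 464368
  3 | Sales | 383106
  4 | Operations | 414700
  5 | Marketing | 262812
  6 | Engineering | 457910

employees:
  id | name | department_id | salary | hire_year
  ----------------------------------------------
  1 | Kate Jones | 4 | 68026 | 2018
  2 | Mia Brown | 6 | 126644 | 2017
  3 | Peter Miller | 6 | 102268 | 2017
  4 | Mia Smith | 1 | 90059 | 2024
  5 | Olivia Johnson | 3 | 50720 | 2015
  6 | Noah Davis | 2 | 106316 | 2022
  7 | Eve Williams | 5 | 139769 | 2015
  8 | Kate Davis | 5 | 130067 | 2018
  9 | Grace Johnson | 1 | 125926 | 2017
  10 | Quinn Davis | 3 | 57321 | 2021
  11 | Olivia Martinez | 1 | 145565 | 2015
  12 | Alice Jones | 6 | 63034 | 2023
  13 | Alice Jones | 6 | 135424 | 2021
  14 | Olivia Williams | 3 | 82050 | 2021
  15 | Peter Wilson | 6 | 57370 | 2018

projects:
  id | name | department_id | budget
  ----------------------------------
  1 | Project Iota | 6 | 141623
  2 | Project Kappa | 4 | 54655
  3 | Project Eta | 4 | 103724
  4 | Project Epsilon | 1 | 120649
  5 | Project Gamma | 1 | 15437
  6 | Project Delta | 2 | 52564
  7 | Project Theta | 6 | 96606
SELECT AVG(hire_year) FROM employees WHERE salary >= 94802

Execution result:
2017.75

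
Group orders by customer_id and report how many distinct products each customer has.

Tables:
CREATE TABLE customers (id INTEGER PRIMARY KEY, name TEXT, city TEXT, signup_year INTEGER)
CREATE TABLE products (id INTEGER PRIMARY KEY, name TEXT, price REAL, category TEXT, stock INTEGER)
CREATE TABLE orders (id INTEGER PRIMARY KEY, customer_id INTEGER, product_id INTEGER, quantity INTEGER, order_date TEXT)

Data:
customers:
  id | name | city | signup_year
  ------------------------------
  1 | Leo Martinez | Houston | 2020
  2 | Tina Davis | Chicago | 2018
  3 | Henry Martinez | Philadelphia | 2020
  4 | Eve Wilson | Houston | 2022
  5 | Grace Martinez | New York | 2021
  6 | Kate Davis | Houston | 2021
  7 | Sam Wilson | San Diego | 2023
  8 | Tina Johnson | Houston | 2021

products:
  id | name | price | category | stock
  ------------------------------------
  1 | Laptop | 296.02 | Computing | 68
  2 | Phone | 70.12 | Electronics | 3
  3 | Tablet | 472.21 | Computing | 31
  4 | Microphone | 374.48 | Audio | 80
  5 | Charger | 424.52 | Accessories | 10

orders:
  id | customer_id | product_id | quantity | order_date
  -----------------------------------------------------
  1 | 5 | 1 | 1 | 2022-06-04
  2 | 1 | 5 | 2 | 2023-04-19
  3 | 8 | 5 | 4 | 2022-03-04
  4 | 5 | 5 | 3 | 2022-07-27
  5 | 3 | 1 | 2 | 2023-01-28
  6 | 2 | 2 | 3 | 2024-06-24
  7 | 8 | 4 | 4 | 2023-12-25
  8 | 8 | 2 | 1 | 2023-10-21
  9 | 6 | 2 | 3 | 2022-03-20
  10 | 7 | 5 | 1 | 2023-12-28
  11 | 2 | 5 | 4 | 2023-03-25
SELECT customer_id, COUNT(DISTINCT product_id) AS distinct_product_count FROM orders GROUP BY customer_id

Execution result:
customer_id | distinct_product_count
1 | 1
2 | 2
3 | 1
5 | 2
6 | 1
7 | 1
8 | 3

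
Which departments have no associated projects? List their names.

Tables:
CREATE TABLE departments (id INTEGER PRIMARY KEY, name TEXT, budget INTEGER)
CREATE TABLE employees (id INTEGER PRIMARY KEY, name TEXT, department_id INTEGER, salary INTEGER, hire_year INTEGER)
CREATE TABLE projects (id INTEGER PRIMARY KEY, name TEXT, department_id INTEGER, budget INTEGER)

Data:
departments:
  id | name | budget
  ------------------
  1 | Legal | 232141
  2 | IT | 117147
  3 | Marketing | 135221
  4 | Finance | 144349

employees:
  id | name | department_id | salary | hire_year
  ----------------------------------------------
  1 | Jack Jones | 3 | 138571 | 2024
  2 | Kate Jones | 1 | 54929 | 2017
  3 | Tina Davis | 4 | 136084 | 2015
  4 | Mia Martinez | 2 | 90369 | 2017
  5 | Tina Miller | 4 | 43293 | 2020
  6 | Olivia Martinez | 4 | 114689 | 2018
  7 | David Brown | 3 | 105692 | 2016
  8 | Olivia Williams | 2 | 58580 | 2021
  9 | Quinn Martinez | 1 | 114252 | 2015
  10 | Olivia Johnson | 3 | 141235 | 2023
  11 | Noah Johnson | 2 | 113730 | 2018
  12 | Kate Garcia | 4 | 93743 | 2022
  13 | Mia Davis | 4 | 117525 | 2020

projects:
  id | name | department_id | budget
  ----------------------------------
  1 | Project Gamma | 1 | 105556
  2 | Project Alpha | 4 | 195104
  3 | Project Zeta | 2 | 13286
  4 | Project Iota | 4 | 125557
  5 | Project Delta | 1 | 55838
SELECT p.name FROM departments p LEFT JOIN projects c ON c.department_id = p.id WHERE c.id IS NULL

Execution result:
Marketing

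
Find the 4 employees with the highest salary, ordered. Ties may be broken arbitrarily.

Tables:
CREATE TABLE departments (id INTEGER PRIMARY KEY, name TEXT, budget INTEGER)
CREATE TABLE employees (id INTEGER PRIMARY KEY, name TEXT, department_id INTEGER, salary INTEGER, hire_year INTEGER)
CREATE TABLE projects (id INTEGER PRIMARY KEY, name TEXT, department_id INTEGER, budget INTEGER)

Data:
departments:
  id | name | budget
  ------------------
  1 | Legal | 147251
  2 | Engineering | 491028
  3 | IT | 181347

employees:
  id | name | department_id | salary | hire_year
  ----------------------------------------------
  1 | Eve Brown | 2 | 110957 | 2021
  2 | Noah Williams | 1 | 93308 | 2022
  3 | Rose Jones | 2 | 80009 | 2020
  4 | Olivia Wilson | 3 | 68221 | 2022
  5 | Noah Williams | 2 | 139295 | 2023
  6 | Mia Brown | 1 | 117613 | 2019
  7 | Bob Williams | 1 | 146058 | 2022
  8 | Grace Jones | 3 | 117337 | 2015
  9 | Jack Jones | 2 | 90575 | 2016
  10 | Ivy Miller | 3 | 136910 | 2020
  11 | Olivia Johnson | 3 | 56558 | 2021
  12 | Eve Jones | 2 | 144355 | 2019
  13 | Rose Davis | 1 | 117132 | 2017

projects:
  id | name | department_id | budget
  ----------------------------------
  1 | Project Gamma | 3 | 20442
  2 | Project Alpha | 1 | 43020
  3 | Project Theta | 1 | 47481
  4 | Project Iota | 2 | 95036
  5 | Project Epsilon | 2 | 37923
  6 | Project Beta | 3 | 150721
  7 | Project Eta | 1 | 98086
SELECT name, salary FROM employees ORDER BY salary DESC LIMIT 4

Execution result:
name | salary
Bob Williams | 146058
Eve Jones | 144355
Noah Williams | 139295
Ivy Miller | 136910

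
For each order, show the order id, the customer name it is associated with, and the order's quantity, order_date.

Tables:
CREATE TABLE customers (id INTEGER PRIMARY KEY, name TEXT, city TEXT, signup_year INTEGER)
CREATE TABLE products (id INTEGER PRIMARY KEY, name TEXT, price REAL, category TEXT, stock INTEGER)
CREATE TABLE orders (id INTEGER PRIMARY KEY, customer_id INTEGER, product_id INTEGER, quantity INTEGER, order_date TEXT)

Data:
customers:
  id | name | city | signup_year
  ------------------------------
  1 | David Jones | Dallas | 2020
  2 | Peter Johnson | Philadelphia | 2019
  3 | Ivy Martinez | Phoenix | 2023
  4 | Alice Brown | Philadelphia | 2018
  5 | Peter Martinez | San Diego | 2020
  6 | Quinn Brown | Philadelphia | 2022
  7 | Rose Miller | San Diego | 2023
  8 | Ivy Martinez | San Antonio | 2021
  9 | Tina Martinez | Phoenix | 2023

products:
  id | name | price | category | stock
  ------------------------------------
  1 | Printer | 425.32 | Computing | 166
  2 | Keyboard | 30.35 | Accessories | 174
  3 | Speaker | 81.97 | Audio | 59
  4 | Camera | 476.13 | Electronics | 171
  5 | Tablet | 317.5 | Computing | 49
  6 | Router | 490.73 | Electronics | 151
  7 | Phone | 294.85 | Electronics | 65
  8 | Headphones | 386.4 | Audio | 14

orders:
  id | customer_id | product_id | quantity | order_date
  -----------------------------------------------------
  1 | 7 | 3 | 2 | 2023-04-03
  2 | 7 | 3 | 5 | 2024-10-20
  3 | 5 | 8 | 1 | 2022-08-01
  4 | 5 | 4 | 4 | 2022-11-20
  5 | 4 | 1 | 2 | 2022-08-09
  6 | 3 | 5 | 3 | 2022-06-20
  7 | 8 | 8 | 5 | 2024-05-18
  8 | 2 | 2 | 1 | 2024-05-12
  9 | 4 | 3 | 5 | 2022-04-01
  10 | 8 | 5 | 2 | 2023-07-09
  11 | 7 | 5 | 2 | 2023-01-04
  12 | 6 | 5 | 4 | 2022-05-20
SELECT c.id, p.name AS customer, c.quantity, c.order_date FROM orders c JOIN customers p ON c.customer_id = p.id

Execution result:
id | customer | quantity | order_date
1 | Rose Miller | 2 | 2023-04-03
2 | Rose Miller | 5 | 2024-10-20
3 | Peter Martinez | 1 | 2022-08-01
4 | Peter Martinez | 4 | 2022-11-20
5 | Alice Brown | 2 | 2022-08-09
6 | Ivy Martinez | 3 | 2022-06-20
7 | Ivy Martinez | 5 | 2024-05-18
8 | Peter Johnson | 1 | 2024-05-12
9 | Alice Brown | 5 | 2022-04-01
10 | Ivy Martinez | 2 | 2023-07-09
11 | Rose Miller | 2 | 2023-01-04
12 | Quinn Brown | 4 | 2022-05-20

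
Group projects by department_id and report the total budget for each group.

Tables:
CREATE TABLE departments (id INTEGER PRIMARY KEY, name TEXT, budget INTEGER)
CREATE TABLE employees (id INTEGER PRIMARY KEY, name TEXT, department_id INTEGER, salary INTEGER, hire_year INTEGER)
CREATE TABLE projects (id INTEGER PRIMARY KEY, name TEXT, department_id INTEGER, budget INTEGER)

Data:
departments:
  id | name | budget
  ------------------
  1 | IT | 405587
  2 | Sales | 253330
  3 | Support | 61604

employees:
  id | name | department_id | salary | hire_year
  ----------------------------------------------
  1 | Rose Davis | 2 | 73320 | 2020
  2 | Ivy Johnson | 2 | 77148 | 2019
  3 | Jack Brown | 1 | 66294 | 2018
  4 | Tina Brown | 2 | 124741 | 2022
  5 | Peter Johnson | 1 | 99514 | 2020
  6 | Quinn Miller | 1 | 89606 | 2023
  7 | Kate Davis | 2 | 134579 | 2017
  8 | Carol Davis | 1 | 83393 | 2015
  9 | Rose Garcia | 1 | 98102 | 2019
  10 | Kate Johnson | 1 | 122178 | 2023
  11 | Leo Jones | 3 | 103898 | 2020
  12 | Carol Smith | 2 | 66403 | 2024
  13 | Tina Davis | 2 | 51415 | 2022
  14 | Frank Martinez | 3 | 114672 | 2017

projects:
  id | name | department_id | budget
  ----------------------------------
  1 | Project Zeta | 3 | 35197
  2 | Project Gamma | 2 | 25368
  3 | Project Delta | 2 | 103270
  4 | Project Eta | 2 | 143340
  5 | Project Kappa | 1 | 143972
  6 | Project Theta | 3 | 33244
SELECT department_id, SUM(budget) AS sum_budget FROM projects GROUP BY department_id

Execution result:
department_id | sum_budget
1 | 143972
2 | 271978
3 | 68441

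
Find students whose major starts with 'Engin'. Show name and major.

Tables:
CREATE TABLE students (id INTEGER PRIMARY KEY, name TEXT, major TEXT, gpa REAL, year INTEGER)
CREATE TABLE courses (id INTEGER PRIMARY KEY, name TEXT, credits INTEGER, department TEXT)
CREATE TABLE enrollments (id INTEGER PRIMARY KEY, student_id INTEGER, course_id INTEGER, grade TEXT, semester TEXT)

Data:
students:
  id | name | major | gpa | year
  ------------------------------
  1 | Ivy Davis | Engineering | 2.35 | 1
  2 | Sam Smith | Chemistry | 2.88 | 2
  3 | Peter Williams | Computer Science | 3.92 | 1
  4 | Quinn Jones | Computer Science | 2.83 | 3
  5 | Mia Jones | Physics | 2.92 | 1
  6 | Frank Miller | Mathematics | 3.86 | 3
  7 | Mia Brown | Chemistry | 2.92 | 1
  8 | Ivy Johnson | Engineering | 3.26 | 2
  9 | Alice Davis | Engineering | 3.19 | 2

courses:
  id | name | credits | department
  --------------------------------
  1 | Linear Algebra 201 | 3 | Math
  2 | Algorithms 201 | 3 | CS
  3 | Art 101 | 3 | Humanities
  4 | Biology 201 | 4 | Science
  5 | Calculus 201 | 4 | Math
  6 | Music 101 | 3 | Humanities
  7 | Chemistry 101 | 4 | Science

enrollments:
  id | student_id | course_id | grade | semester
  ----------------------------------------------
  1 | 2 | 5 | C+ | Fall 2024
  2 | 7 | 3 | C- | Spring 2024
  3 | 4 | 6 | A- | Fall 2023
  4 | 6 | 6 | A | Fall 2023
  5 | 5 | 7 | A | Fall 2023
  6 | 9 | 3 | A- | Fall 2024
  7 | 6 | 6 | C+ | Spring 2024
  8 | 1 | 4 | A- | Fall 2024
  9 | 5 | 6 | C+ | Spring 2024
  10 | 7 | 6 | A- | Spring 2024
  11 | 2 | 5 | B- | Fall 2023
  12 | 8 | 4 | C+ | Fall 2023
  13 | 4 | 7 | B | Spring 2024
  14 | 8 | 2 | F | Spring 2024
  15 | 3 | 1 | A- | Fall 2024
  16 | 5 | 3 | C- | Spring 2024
SELECT name, major FROM students WHERE major LIKE 'Engin%'

Execution result:
name | major
Ivy Davis | Engineering
Ivy Johnson | Engineering
Alice Davis | Engineering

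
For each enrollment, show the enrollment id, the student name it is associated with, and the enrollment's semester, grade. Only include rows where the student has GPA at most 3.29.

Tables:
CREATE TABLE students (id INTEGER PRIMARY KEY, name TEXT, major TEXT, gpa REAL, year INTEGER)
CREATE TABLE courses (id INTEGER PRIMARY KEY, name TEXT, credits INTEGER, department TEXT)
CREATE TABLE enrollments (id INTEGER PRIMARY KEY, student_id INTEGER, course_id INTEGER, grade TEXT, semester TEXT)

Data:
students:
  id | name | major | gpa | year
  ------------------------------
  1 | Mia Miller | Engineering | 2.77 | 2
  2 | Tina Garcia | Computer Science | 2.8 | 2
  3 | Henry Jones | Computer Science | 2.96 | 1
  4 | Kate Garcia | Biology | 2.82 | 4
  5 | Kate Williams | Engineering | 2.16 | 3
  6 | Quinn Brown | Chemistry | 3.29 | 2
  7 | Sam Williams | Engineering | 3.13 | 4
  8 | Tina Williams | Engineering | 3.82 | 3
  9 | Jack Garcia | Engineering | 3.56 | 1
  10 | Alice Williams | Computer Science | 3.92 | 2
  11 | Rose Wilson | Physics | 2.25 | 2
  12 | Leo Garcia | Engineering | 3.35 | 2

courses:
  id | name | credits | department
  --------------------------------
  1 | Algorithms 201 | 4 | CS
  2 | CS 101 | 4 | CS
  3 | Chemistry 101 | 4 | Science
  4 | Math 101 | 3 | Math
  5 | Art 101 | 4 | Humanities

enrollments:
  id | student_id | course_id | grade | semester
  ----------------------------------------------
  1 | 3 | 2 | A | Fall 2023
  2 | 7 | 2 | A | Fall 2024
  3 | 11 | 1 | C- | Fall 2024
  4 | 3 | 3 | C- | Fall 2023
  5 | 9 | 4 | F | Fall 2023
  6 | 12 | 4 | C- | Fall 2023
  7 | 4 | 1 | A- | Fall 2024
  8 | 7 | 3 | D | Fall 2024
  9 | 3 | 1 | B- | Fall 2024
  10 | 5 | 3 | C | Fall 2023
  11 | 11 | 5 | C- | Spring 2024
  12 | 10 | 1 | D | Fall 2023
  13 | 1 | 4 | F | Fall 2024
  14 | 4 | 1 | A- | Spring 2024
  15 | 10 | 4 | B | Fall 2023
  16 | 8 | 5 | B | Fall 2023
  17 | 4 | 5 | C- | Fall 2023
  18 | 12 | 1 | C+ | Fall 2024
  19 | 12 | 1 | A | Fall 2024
SELECT c.id, p.name AS student, c.semester, c.grade FROM enrollments c JOIN students p ON c.student_id = p.id WHERE p.gpa <= 3.29

Execution result:
id | student | semester | grade
1 | Henry Jones | Fall 2023 | A
2 | Sam Williams | Fall 2024 | A
3 | Rose Wilson | Fall 2024 | C-
4 | Henry Jones | Fall 2023 | C-
7 | Kate Garcia | Fall 2024 | A-
8 | Sam Williams | Fall 2024 | D
9 | Henry Jones | Fall 2024 | B-
10 | Kate Williams | Fall 2023 | C
11 | Rose Wilson | Spring 2024 | C-
13 | Mia Miller | Fall 2024 | F
14 | Kate Garcia | Spring 2024 | A-
17 | Kate Garcia | Fall 2023 | C-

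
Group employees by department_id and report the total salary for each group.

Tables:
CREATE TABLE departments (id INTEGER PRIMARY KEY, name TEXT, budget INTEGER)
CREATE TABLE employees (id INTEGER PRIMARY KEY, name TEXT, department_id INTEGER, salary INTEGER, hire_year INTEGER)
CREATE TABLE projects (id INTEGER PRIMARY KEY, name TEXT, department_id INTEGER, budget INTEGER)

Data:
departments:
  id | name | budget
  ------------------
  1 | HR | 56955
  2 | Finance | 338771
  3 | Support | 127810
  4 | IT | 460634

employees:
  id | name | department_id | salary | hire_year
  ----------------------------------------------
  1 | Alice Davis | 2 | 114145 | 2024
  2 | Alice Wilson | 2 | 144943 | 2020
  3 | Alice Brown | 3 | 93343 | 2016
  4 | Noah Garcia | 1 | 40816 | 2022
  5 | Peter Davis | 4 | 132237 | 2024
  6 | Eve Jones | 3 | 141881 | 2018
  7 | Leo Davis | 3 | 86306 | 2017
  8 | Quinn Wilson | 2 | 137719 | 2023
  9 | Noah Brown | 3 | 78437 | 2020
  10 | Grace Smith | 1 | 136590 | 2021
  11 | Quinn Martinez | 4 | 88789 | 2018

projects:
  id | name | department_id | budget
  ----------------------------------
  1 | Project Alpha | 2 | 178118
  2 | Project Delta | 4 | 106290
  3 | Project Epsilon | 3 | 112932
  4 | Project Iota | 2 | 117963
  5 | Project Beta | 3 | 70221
SELECT department_id, SUM(salary) AS sum_salary FROM employees GROUP BY department_id

Execution result:
department_id | sum_salary
1 | 177406
2 | 396807
3 | 399967
4 | 221026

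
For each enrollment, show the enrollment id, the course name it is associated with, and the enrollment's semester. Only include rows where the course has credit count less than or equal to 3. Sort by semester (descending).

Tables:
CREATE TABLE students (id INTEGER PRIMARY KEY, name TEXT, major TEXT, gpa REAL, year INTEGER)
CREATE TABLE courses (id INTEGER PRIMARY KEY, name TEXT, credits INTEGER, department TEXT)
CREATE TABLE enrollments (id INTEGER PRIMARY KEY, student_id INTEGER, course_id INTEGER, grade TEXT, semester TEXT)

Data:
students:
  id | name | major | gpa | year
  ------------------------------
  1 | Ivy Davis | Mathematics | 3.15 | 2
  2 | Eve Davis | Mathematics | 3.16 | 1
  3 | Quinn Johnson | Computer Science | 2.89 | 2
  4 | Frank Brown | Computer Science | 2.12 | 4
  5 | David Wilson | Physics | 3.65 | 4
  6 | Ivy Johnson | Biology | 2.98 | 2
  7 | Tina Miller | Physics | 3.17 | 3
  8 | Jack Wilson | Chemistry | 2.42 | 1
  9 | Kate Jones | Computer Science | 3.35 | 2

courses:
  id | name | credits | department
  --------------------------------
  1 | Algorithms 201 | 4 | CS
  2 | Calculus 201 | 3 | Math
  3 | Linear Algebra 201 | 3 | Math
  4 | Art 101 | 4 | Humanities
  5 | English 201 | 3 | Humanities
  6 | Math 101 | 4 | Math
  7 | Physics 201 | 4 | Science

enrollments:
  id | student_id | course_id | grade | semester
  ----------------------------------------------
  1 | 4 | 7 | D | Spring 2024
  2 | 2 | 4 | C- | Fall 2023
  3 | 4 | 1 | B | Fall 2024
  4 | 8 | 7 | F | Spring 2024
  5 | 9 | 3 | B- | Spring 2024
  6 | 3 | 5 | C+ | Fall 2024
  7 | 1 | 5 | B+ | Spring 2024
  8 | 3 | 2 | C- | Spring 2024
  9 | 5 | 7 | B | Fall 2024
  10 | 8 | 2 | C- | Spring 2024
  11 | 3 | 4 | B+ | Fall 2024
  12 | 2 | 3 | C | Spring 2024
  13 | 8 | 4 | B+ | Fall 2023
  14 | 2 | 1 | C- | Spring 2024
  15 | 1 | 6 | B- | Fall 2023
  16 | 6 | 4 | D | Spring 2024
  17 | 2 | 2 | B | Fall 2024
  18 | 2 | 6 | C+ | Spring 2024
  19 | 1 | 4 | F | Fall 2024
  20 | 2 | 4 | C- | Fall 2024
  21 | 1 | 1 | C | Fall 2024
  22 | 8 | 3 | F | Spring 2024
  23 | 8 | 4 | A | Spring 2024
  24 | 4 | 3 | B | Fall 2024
SELECT c.id, p.name AS course, c.semester FROM enrollments c JOIN courses p ON c.course_id = p.id WHERE p.credits <= 3 ORDER BY c.semester DESC

Execution result:
id | course | semester
5 | Linear Algebra 201 | Spring 2024
7 | English 201 | Spring 2024
8 | Calculus 201 | Spring 2024
10 | Calculus 201 | Spring 2024
12 | Linear Algebra 201 | Spring 2024
22 | Linear Algebra 201 | Spring 2024
6 | English 201 | Fall 2024
17 | Calculus 201 | Fall 2024
24 | Linear Algebra 201 | Fall 2024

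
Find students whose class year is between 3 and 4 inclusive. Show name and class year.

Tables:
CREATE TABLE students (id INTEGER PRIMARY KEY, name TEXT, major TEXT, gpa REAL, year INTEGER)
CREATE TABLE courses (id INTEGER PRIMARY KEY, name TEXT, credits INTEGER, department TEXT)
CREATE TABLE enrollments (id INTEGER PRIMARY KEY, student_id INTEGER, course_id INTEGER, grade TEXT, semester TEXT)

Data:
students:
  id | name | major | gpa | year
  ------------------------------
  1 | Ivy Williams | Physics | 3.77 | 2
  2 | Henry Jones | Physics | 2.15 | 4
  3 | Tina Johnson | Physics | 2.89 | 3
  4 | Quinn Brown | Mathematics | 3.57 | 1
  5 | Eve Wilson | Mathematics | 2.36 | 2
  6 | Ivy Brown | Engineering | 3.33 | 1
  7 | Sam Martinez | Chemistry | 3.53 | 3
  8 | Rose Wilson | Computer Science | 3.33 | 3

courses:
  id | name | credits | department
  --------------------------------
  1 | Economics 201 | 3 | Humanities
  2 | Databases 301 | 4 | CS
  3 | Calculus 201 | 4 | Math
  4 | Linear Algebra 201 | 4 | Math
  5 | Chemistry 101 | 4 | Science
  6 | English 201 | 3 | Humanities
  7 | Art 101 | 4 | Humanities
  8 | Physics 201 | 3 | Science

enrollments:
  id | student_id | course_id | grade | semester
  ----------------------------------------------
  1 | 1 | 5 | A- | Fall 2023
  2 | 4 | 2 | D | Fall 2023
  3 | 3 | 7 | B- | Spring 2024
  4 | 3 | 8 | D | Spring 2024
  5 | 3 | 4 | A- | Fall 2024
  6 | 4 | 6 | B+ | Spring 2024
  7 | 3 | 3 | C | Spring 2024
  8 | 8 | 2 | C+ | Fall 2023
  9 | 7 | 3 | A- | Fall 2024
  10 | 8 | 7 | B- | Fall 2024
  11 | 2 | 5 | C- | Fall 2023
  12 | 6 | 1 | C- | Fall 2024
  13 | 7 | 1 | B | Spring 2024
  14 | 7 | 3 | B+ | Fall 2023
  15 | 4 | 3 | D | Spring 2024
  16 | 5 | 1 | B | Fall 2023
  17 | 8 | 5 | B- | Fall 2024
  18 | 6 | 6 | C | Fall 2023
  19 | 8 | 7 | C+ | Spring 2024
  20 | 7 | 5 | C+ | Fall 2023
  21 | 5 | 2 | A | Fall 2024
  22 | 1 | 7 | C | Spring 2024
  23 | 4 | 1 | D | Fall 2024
SELECT name, year FROM students WHERE year BETWEEN 3 AND 4

Execution result:
name | year
Henry Jones | 4
Tina Johnson | 3
Sam Martinez | 3
Rose Wilson | 3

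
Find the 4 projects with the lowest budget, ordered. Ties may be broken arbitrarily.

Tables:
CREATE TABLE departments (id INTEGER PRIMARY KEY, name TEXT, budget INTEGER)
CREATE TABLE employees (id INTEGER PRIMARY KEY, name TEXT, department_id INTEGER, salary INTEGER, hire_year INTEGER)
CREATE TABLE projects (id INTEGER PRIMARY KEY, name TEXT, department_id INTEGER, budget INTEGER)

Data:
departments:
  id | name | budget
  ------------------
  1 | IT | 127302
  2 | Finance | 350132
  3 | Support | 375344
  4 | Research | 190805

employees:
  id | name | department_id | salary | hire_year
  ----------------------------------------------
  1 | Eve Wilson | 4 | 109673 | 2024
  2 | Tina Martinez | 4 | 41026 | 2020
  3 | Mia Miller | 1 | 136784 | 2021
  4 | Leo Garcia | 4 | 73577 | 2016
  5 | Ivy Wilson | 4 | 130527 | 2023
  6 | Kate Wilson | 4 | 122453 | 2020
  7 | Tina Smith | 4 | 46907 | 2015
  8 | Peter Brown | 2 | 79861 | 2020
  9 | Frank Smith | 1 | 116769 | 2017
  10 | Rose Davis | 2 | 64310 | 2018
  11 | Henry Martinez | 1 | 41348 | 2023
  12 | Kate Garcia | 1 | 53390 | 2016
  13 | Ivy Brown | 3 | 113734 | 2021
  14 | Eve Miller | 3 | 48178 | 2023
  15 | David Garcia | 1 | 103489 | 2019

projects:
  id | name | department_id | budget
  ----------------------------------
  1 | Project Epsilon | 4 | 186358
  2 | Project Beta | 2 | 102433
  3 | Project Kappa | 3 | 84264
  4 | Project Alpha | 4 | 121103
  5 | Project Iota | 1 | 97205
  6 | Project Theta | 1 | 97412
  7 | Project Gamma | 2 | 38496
SELECT name, budget FROM projects ORDER BY budget ASC LIMIT 4

Execution result:
name | budget
Project Gamma | 38496
Project Kappa | 84264
Project Iota | 97205
Project Theta | 97412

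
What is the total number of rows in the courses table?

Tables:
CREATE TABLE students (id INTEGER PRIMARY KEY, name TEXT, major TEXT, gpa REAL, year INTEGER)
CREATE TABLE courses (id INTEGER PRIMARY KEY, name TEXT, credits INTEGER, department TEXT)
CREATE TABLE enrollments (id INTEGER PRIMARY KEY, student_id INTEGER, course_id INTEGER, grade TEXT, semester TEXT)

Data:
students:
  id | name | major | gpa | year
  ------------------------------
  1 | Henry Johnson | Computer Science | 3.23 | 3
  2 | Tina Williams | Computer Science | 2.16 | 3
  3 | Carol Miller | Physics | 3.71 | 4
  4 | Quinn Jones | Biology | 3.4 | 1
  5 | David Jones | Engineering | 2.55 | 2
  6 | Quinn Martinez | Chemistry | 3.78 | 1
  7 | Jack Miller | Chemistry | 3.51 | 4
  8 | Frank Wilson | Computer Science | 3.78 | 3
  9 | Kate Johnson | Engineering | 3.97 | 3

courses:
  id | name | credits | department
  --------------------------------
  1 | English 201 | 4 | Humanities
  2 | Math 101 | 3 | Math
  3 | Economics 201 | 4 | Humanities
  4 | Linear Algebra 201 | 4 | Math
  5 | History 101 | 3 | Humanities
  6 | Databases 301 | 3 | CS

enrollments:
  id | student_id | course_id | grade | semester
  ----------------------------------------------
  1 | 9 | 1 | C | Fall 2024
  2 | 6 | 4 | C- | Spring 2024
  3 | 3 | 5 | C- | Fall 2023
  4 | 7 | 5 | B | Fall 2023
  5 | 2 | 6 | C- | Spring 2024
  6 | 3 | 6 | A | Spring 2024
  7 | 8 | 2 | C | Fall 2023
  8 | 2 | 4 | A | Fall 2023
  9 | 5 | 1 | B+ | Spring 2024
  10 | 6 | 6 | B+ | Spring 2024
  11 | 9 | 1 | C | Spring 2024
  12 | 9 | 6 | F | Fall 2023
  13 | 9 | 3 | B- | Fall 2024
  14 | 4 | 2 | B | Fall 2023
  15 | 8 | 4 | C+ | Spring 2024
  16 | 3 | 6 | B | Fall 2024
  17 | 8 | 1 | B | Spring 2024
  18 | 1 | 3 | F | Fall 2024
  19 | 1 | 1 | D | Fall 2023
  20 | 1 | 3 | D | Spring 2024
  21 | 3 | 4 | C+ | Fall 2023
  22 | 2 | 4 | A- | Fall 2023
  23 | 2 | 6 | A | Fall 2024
SELECT COUNT(*) FROM courses

Execution result:
6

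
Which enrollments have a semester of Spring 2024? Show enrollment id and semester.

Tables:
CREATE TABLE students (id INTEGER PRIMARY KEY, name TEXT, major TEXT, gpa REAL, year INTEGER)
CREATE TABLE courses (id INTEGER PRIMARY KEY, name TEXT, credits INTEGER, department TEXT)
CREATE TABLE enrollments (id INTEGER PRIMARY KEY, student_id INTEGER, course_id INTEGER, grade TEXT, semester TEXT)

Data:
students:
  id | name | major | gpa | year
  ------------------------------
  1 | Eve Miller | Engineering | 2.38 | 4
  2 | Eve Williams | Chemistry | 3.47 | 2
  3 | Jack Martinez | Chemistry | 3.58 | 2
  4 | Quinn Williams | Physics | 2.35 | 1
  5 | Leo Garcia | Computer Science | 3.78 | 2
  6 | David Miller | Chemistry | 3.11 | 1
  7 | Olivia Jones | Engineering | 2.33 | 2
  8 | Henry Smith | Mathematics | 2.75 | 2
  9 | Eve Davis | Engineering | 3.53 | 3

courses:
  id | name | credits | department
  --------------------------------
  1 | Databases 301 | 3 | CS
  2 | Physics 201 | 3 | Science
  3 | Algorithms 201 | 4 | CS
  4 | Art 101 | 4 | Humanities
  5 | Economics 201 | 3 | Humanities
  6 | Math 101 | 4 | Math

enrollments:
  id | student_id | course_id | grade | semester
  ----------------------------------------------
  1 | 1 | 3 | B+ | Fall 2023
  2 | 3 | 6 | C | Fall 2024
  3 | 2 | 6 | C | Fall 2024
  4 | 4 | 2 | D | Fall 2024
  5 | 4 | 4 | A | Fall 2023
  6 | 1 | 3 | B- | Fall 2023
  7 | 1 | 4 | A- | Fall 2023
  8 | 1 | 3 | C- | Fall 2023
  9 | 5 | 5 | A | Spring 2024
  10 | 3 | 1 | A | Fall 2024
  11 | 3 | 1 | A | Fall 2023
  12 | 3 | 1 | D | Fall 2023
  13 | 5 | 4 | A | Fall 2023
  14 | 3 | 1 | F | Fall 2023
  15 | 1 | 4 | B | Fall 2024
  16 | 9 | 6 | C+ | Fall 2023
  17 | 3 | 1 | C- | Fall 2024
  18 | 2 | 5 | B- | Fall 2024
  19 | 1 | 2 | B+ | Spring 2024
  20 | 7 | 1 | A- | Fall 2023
SELECT id, semester FROM enrollments WHERE semester = 'Spring 2024'

Execution result:
id | semester
9 | Spring 2024
19 | Spring 2024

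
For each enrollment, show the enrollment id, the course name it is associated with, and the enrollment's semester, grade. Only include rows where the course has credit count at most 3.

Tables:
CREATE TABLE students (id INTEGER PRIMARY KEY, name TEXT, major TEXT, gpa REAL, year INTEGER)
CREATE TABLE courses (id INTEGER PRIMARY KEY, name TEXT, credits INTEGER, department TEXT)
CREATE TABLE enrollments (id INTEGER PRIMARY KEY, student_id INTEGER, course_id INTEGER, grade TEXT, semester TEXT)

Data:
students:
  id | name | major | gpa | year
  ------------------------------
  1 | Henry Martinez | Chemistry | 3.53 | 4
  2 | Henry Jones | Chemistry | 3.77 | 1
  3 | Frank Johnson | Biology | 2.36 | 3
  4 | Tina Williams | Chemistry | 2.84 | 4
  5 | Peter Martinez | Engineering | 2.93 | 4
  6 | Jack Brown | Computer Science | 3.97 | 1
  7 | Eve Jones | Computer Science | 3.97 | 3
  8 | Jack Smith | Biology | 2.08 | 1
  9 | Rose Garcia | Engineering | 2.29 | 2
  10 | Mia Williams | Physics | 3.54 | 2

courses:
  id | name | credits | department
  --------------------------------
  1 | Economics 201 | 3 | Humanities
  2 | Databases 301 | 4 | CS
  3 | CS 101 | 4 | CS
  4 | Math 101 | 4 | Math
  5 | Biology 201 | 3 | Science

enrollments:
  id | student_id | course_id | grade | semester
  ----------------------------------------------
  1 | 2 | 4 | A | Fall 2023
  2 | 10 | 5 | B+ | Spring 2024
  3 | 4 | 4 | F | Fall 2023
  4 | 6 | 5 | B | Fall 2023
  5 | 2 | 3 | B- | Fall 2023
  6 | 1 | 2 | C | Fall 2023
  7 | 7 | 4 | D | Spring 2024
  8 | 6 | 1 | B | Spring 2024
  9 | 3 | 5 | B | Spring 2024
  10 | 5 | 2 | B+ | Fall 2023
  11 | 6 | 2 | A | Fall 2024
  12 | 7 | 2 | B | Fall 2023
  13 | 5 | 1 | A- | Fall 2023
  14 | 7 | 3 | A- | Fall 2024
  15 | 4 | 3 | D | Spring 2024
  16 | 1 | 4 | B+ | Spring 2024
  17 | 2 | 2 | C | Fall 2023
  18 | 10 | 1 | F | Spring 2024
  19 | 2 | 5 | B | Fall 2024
SELECT c.id, p.name AS course, c.semester, c.grade FROM enrollments c JOIN courses p ON c.course_id = p.id WHERE p.credits <= 3

Execution result:
id | course | semester | grade
2 | Biology 201 | Spring 2024 | B+
4 | Biology 201 | Fall 2023 | B
8 | Economics 201 | Spring 2024 | B
9 | Biology 201 | Spring 2024 | B
13 | Economics 201 | Fall 2023 | A-
18 | Economics 201 | Spring 2024 | F
19 | Biology 201 | Fall 2024 | B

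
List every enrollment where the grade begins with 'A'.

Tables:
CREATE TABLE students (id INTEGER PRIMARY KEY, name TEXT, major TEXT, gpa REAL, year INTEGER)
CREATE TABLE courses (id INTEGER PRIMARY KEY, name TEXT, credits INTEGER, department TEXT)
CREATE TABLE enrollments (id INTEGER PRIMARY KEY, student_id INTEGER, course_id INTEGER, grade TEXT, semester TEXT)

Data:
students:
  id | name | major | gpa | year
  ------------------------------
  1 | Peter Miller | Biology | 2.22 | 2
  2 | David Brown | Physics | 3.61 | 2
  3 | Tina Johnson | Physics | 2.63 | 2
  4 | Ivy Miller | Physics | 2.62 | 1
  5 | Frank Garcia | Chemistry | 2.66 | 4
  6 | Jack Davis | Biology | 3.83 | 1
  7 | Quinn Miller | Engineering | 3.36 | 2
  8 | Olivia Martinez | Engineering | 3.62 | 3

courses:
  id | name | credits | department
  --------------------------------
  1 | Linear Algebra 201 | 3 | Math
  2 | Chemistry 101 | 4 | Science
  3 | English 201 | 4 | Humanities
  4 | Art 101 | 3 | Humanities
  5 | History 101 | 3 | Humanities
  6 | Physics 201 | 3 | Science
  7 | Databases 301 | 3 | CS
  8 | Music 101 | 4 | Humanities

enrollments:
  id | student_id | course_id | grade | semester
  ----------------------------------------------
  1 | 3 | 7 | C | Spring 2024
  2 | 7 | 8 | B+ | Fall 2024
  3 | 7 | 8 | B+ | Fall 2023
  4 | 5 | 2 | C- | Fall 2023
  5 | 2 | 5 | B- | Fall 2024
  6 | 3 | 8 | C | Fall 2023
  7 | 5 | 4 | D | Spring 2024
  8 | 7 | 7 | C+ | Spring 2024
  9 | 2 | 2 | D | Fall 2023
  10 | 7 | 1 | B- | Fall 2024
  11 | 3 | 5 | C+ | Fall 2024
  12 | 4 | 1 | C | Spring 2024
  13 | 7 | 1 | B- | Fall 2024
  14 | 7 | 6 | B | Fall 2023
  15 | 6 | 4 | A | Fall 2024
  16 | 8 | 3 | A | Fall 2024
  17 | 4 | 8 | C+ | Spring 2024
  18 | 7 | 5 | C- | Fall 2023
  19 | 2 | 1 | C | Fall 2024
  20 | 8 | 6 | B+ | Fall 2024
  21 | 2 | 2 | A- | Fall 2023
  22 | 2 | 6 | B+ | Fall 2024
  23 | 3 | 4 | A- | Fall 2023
SELECT id, grade FROM enrollments WHERE grade LIKE 'A%'

Execution result:
id | grade
15 | A
16 | A
21 | A-
23 | A-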